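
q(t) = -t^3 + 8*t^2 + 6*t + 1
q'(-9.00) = -381.00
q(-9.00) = 1324.00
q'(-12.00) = -618.00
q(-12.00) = 2809.00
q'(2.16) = 26.56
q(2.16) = 41.21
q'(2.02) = 26.08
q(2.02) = 37.52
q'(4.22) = 20.09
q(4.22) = 93.64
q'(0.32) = 10.81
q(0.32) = 3.71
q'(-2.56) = -54.62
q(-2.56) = 54.85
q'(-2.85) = -63.97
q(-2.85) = 72.03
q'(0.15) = 8.33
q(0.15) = 2.08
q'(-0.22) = 2.33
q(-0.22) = 0.08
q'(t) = -3*t^2 + 16*t + 6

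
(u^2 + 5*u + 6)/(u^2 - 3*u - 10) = (u + 3)/(u - 5)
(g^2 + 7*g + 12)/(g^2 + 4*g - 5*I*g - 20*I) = (g + 3)/(g - 5*I)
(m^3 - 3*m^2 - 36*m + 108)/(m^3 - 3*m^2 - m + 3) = (m^2 - 36)/(m^2 - 1)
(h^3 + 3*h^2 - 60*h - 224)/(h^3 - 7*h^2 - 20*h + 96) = (h + 7)/(h - 3)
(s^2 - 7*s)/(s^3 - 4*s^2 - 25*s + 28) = s/(s^2 + 3*s - 4)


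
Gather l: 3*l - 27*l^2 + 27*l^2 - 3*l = 0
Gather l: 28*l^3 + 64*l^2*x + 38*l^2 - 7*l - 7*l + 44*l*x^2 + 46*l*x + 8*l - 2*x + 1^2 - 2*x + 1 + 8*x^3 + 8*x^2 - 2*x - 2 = 28*l^3 + l^2*(64*x + 38) + l*(44*x^2 + 46*x - 6) + 8*x^3 + 8*x^2 - 6*x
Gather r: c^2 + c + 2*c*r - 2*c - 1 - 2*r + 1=c^2 - c + r*(2*c - 2)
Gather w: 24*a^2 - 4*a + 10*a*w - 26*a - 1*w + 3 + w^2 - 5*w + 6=24*a^2 - 30*a + w^2 + w*(10*a - 6) + 9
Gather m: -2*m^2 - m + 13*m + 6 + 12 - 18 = -2*m^2 + 12*m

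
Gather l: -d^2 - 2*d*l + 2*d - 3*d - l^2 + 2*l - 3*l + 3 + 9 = -d^2 - d - l^2 + l*(-2*d - 1) + 12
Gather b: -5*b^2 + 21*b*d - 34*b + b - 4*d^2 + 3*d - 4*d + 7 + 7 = -5*b^2 + b*(21*d - 33) - 4*d^2 - d + 14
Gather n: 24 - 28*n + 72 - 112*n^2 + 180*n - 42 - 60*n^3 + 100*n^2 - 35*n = -60*n^3 - 12*n^2 + 117*n + 54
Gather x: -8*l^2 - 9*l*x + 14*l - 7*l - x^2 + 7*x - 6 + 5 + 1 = -8*l^2 + 7*l - x^2 + x*(7 - 9*l)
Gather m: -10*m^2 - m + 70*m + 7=-10*m^2 + 69*m + 7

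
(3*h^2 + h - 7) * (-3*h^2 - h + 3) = -9*h^4 - 6*h^3 + 29*h^2 + 10*h - 21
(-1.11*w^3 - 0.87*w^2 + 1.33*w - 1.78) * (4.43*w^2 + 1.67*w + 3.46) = -4.9173*w^5 - 5.7078*w^4 + 0.5984*w^3 - 8.6745*w^2 + 1.6292*w - 6.1588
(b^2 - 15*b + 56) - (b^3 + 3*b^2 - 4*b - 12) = -b^3 - 2*b^2 - 11*b + 68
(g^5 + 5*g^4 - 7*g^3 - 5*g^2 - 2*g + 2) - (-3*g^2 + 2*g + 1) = g^5 + 5*g^4 - 7*g^3 - 2*g^2 - 4*g + 1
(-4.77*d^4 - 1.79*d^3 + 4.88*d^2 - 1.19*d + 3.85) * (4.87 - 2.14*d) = 10.2078*d^5 - 19.3993*d^4 - 19.1605*d^3 + 26.3122*d^2 - 14.0343*d + 18.7495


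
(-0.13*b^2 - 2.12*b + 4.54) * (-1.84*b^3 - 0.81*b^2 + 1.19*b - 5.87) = 0.2392*b^5 + 4.0061*b^4 - 6.7911*b^3 - 5.4371*b^2 + 17.847*b - 26.6498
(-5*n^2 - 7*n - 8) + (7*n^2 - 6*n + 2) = 2*n^2 - 13*n - 6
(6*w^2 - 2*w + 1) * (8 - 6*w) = -36*w^3 + 60*w^2 - 22*w + 8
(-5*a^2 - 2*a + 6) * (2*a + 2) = -10*a^3 - 14*a^2 + 8*a + 12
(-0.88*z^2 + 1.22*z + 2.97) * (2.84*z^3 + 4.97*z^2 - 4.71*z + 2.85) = -2.4992*z^5 - 0.9088*z^4 + 18.643*z^3 + 6.5067*z^2 - 10.5117*z + 8.4645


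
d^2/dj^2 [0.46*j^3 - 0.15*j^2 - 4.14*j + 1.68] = 2.76*j - 0.3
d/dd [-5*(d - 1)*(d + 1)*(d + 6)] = -15*d^2 - 60*d + 5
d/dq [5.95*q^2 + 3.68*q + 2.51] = 11.9*q + 3.68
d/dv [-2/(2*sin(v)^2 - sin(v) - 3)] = 2*(4*sin(v) - 1)*cos(v)/(sin(v) + cos(2*v) + 2)^2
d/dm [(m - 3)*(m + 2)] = 2*m - 1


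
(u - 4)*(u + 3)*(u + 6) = u^3 + 5*u^2 - 18*u - 72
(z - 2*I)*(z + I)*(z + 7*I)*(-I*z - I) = -I*z^4 + 6*z^3 - I*z^3 + 6*z^2 - 9*I*z^2 + 14*z - 9*I*z + 14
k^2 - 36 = (k - 6)*(k + 6)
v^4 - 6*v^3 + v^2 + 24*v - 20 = (v - 5)*(v - 2)*(v - 1)*(v + 2)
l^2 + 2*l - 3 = (l - 1)*(l + 3)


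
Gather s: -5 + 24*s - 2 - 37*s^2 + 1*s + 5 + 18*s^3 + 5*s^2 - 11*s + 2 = 18*s^3 - 32*s^2 + 14*s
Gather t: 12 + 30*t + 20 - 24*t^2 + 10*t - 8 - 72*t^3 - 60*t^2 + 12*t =-72*t^3 - 84*t^2 + 52*t + 24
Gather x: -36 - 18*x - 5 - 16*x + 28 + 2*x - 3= -32*x - 16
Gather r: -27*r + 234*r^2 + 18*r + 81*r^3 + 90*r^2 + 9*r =81*r^3 + 324*r^2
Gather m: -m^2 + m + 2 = -m^2 + m + 2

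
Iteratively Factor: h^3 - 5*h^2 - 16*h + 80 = (h - 5)*(h^2 - 16) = (h - 5)*(h + 4)*(h - 4)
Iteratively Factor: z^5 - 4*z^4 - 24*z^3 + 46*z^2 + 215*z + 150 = (z + 3)*(z^4 - 7*z^3 - 3*z^2 + 55*z + 50) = (z + 2)*(z + 3)*(z^3 - 9*z^2 + 15*z + 25) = (z - 5)*(z + 2)*(z + 3)*(z^2 - 4*z - 5) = (z - 5)*(z + 1)*(z + 2)*(z + 3)*(z - 5)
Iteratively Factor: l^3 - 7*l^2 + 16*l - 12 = (l - 2)*(l^2 - 5*l + 6) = (l - 3)*(l - 2)*(l - 2)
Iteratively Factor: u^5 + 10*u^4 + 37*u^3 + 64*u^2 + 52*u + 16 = (u + 4)*(u^4 + 6*u^3 + 13*u^2 + 12*u + 4) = (u + 2)*(u + 4)*(u^3 + 4*u^2 + 5*u + 2) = (u + 1)*(u + 2)*(u + 4)*(u^2 + 3*u + 2) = (u + 1)^2*(u + 2)*(u + 4)*(u + 2)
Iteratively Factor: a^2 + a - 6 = (a + 3)*(a - 2)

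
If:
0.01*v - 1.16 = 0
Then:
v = 116.00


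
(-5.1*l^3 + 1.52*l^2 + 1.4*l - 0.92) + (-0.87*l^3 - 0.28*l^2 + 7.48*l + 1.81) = -5.97*l^3 + 1.24*l^2 + 8.88*l + 0.89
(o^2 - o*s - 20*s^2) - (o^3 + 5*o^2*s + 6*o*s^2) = -o^3 - 5*o^2*s + o^2 - 6*o*s^2 - o*s - 20*s^2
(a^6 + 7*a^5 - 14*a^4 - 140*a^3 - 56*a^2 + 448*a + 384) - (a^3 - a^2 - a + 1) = a^6 + 7*a^5 - 14*a^4 - 141*a^3 - 55*a^2 + 449*a + 383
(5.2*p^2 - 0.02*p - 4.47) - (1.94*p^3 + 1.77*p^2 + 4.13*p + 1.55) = -1.94*p^3 + 3.43*p^2 - 4.15*p - 6.02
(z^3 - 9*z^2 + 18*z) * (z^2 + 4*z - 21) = z^5 - 5*z^4 - 39*z^3 + 261*z^2 - 378*z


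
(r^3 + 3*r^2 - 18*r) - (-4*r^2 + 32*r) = r^3 + 7*r^2 - 50*r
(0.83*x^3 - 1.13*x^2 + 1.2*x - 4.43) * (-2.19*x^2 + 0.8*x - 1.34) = -1.8177*x^5 + 3.1387*x^4 - 4.6442*x^3 + 12.1759*x^2 - 5.152*x + 5.9362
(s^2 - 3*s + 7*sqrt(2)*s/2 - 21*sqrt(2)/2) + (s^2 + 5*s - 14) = 2*s^2 + 2*s + 7*sqrt(2)*s/2 - 21*sqrt(2)/2 - 14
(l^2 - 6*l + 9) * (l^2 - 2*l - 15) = l^4 - 8*l^3 + 6*l^2 + 72*l - 135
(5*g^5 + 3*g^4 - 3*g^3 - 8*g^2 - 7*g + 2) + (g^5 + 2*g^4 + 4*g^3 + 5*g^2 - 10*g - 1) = 6*g^5 + 5*g^4 + g^3 - 3*g^2 - 17*g + 1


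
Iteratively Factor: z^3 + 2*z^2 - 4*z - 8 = (z + 2)*(z^2 - 4) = (z - 2)*(z + 2)*(z + 2)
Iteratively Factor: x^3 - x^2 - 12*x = (x - 4)*(x^2 + 3*x) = (x - 4)*(x + 3)*(x)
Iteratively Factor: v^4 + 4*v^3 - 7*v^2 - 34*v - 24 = (v - 3)*(v^3 + 7*v^2 + 14*v + 8) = (v - 3)*(v + 2)*(v^2 + 5*v + 4) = (v - 3)*(v + 1)*(v + 2)*(v + 4)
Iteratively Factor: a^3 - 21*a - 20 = (a + 4)*(a^2 - 4*a - 5) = (a - 5)*(a + 4)*(a + 1)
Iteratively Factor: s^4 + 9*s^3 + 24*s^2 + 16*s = (s + 1)*(s^3 + 8*s^2 + 16*s) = (s + 1)*(s + 4)*(s^2 + 4*s) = s*(s + 1)*(s + 4)*(s + 4)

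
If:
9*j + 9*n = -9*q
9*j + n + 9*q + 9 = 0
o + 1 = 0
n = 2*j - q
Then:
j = 0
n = 9/8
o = -1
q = -9/8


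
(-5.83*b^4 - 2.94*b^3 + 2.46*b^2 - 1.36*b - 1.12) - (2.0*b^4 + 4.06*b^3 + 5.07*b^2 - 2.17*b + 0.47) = -7.83*b^4 - 7.0*b^3 - 2.61*b^2 + 0.81*b - 1.59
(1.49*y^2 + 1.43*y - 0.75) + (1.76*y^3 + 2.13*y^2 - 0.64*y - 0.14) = 1.76*y^3 + 3.62*y^2 + 0.79*y - 0.89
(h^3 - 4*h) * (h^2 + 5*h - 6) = h^5 + 5*h^4 - 10*h^3 - 20*h^2 + 24*h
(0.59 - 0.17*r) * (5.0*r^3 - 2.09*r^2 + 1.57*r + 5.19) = -0.85*r^4 + 3.3053*r^3 - 1.5*r^2 + 0.0439999999999999*r + 3.0621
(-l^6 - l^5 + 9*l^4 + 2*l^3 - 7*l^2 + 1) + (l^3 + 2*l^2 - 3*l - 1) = -l^6 - l^5 + 9*l^4 + 3*l^3 - 5*l^2 - 3*l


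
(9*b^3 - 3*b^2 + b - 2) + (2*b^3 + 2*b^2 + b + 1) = 11*b^3 - b^2 + 2*b - 1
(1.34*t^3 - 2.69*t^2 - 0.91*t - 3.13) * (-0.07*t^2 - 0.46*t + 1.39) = -0.0938*t^5 - 0.4281*t^4 + 3.1637*t^3 - 3.1014*t^2 + 0.1749*t - 4.3507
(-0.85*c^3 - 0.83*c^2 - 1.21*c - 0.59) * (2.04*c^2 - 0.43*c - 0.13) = -1.734*c^5 - 1.3277*c^4 - 2.001*c^3 - 0.5754*c^2 + 0.411*c + 0.0767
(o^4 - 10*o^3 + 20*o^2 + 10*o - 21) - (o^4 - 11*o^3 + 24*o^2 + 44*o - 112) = o^3 - 4*o^2 - 34*o + 91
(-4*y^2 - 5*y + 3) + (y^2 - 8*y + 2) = -3*y^2 - 13*y + 5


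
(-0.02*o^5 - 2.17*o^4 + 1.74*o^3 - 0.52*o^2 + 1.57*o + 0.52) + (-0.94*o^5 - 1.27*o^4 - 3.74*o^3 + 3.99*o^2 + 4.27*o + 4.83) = -0.96*o^5 - 3.44*o^4 - 2.0*o^3 + 3.47*o^2 + 5.84*o + 5.35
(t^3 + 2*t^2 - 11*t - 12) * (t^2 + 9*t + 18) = t^5 + 11*t^4 + 25*t^3 - 75*t^2 - 306*t - 216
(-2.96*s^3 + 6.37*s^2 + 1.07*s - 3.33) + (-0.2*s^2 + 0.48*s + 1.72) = -2.96*s^3 + 6.17*s^2 + 1.55*s - 1.61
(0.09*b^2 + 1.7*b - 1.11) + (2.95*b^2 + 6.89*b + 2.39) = 3.04*b^2 + 8.59*b + 1.28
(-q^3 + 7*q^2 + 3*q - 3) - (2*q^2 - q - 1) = -q^3 + 5*q^2 + 4*q - 2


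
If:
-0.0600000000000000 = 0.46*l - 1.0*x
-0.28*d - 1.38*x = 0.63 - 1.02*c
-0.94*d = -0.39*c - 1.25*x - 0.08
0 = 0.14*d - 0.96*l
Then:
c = 0.92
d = 0.60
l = 0.09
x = 0.10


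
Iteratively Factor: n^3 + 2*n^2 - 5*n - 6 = (n + 3)*(n^2 - n - 2) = (n - 2)*(n + 3)*(n + 1)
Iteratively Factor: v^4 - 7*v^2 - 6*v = (v)*(v^3 - 7*v - 6) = v*(v + 2)*(v^2 - 2*v - 3) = v*(v - 3)*(v + 2)*(v + 1)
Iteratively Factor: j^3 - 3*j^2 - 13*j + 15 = (j - 1)*(j^2 - 2*j - 15) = (j - 1)*(j + 3)*(j - 5)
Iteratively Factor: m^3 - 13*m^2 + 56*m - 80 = (m - 4)*(m^2 - 9*m + 20) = (m - 4)^2*(m - 5)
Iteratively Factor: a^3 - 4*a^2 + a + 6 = (a + 1)*(a^2 - 5*a + 6) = (a - 2)*(a + 1)*(a - 3)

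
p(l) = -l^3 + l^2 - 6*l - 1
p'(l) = -3*l^2 + 2*l - 6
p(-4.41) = 130.67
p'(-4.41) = -73.16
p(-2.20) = 27.69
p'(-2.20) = -24.92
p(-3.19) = 60.78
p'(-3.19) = -42.91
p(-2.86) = 47.73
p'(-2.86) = -36.26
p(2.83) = -32.64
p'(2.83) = -24.37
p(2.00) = -17.00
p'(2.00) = -14.00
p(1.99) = -16.86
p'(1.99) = -13.90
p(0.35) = -3.02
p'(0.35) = -5.67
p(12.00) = -1657.00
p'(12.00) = -414.00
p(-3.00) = 53.00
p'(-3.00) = -39.00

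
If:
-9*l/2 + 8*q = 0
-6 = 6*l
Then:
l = -1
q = -9/16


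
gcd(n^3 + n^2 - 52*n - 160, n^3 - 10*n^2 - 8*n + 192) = n^2 - 4*n - 32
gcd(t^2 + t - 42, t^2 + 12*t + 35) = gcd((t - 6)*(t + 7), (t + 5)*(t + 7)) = t + 7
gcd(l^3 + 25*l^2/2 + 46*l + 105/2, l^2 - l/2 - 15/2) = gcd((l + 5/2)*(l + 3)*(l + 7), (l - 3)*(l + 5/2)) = l + 5/2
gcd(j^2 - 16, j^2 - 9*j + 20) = j - 4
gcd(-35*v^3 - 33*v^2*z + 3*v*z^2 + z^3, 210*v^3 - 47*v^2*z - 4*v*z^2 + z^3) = -35*v^2 + 2*v*z + z^2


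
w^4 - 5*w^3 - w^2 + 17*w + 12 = (w - 4)*(w - 3)*(w + 1)^2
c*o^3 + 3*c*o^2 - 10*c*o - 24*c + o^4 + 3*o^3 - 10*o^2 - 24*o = (c + o)*(o - 3)*(o + 2)*(o + 4)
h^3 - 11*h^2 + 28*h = h*(h - 7)*(h - 4)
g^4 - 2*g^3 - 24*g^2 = g^2*(g - 6)*(g + 4)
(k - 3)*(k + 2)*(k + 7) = k^3 + 6*k^2 - 13*k - 42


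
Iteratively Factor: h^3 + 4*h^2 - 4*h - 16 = (h + 2)*(h^2 + 2*h - 8) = (h - 2)*(h + 2)*(h + 4)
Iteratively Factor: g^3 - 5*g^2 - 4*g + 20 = (g - 2)*(g^2 - 3*g - 10) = (g - 2)*(g + 2)*(g - 5)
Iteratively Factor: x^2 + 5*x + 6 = (x + 2)*(x + 3)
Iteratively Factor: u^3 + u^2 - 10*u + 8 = (u - 1)*(u^2 + 2*u - 8) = (u - 2)*(u - 1)*(u + 4)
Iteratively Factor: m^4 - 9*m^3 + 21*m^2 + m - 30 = (m - 2)*(m^3 - 7*m^2 + 7*m + 15) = (m - 5)*(m - 2)*(m^2 - 2*m - 3) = (m - 5)*(m - 2)*(m + 1)*(m - 3)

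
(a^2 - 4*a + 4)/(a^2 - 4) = (a - 2)/(a + 2)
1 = 1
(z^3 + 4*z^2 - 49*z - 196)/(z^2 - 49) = z + 4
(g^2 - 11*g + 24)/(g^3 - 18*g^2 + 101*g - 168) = 1/(g - 7)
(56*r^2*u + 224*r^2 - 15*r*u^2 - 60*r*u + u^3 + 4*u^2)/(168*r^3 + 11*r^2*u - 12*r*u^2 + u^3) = (u + 4)/(3*r + u)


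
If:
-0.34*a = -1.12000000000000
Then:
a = 3.29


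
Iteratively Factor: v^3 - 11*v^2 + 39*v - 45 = (v - 5)*(v^2 - 6*v + 9) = (v - 5)*(v - 3)*(v - 3)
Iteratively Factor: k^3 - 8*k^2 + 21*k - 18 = (k - 3)*(k^2 - 5*k + 6) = (k - 3)^2*(k - 2)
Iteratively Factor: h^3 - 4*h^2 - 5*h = (h)*(h^2 - 4*h - 5) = h*(h - 5)*(h + 1)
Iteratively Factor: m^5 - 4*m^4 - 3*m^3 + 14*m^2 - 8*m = (m)*(m^4 - 4*m^3 - 3*m^2 + 14*m - 8) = m*(m - 4)*(m^3 - 3*m + 2) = m*(m - 4)*(m - 1)*(m^2 + m - 2) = m*(m - 4)*(m - 1)*(m + 2)*(m - 1)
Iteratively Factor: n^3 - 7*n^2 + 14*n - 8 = (n - 2)*(n^2 - 5*n + 4) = (n - 2)*(n - 1)*(n - 4)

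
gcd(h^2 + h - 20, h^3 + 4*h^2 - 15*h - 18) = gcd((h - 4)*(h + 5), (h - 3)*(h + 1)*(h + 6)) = 1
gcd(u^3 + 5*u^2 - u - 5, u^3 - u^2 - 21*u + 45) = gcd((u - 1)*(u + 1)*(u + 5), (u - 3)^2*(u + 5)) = u + 5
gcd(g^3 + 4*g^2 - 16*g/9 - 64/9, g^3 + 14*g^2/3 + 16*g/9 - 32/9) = g^2 + 16*g/3 + 16/3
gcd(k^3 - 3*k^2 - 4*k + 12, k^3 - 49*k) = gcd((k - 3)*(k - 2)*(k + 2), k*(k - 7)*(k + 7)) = 1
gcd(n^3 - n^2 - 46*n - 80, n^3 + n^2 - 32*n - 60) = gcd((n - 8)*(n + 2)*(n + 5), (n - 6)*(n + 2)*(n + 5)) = n^2 + 7*n + 10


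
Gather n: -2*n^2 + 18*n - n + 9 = -2*n^2 + 17*n + 9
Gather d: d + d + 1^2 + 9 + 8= 2*d + 18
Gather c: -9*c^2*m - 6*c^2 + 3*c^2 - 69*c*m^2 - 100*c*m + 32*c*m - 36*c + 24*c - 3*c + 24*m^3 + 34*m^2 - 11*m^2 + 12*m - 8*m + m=c^2*(-9*m - 3) + c*(-69*m^2 - 68*m - 15) + 24*m^3 + 23*m^2 + 5*m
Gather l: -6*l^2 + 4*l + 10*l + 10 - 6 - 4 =-6*l^2 + 14*l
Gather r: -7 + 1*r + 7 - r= 0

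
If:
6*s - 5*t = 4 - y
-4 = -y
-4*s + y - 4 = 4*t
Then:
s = 0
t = 0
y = 4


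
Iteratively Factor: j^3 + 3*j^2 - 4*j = (j)*(j^2 + 3*j - 4) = j*(j - 1)*(j + 4)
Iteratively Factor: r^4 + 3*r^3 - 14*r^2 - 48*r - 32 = (r + 1)*(r^3 + 2*r^2 - 16*r - 32) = (r - 4)*(r + 1)*(r^2 + 6*r + 8) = (r - 4)*(r + 1)*(r + 4)*(r + 2)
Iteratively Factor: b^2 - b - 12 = (b + 3)*(b - 4)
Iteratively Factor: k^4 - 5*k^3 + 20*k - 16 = (k - 2)*(k^3 - 3*k^2 - 6*k + 8) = (k - 2)*(k + 2)*(k^2 - 5*k + 4) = (k - 4)*(k - 2)*(k + 2)*(k - 1)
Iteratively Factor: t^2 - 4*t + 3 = (t - 1)*(t - 3)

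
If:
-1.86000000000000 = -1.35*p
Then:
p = 1.38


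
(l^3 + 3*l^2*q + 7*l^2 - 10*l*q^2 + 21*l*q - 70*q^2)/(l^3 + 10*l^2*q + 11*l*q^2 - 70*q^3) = (l + 7)/(l + 7*q)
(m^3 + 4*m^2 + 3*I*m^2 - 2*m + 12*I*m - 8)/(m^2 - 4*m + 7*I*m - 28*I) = (m^3 + m^2*(4 + 3*I) + m*(-2 + 12*I) - 8)/(m^2 + m*(-4 + 7*I) - 28*I)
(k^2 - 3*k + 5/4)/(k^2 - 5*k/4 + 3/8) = 2*(2*k - 5)/(4*k - 3)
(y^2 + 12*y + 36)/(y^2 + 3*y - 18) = (y + 6)/(y - 3)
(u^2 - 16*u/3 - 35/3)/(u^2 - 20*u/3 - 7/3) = (3*u + 5)/(3*u + 1)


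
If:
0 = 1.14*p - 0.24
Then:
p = 0.21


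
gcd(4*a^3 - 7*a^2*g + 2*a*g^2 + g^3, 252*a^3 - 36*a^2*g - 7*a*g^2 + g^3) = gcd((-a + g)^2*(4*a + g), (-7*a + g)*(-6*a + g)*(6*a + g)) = 1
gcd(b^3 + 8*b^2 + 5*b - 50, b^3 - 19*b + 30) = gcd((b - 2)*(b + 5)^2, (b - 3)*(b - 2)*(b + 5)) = b^2 + 3*b - 10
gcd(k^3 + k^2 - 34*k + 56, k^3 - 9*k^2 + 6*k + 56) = k - 4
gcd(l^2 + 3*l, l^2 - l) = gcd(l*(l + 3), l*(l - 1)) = l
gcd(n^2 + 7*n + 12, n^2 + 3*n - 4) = n + 4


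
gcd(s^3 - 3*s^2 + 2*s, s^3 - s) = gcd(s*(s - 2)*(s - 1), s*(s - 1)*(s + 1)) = s^2 - s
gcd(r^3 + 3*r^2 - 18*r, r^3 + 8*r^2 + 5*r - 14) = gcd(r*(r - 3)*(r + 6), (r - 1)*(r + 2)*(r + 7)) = 1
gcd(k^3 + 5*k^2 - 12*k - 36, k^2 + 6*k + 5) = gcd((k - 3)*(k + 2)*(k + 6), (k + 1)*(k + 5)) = 1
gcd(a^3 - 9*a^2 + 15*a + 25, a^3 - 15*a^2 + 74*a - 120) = a - 5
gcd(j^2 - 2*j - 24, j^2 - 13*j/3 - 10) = j - 6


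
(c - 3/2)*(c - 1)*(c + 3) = c^3 + c^2/2 - 6*c + 9/2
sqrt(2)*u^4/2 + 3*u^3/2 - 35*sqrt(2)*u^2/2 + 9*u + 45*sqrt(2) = (u - 3*sqrt(2))*(u - 3*sqrt(2)/2)*(u + 5*sqrt(2))*(sqrt(2)*u/2 + 1)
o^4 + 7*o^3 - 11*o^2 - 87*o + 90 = (o - 3)*(o - 1)*(o + 5)*(o + 6)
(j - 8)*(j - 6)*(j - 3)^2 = j^4 - 20*j^3 + 141*j^2 - 414*j + 432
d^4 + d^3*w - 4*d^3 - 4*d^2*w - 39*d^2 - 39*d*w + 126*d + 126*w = (d - 7)*(d - 3)*(d + 6)*(d + w)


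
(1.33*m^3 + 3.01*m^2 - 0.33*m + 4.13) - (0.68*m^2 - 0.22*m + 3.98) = 1.33*m^3 + 2.33*m^2 - 0.11*m + 0.15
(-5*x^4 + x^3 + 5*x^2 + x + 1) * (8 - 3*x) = 15*x^5 - 43*x^4 - 7*x^3 + 37*x^2 + 5*x + 8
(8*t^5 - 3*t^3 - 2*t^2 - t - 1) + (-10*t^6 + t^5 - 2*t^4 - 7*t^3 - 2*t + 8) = -10*t^6 + 9*t^5 - 2*t^4 - 10*t^3 - 2*t^2 - 3*t + 7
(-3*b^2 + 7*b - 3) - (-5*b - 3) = -3*b^2 + 12*b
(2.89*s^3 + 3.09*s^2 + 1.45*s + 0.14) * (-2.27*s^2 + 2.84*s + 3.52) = -6.5603*s^5 + 1.1933*s^4 + 15.6569*s^3 + 14.677*s^2 + 5.5016*s + 0.4928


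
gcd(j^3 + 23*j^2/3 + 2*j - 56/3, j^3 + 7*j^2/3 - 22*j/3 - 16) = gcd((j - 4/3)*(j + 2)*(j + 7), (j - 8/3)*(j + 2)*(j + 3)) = j + 2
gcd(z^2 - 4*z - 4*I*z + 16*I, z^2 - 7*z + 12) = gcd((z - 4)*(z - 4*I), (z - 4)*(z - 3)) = z - 4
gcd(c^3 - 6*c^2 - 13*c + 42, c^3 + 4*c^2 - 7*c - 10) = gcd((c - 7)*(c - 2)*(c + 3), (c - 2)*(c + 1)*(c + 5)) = c - 2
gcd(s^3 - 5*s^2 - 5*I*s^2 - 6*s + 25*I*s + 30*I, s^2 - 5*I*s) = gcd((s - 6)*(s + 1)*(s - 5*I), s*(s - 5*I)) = s - 5*I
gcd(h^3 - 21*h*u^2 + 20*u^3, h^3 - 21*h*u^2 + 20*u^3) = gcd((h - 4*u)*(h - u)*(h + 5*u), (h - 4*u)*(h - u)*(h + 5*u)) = h^3 - 21*h*u^2 + 20*u^3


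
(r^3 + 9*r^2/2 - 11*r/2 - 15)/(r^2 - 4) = (2*r^2 + 13*r + 15)/(2*(r + 2))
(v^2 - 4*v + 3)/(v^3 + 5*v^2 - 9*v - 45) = (v - 1)/(v^2 + 8*v + 15)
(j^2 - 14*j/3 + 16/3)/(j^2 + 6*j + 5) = (3*j^2 - 14*j + 16)/(3*(j^2 + 6*j + 5))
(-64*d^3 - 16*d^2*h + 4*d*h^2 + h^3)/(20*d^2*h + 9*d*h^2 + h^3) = (-16*d^2 + h^2)/(h*(5*d + h))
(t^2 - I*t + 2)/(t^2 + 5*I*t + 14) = (t + I)/(t + 7*I)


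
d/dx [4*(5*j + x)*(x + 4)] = 20*j + 8*x + 16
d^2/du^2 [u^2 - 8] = 2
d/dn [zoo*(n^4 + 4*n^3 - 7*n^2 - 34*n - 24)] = zoo*(n^3 + n^2 + n + 1)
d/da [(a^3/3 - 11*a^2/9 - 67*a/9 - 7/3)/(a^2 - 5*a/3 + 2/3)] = (9*a^4 - 30*a^3 + 274*a^2 + 82*a - 239)/(3*(9*a^4 - 30*a^3 + 37*a^2 - 20*a + 4))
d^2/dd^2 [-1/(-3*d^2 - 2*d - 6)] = 2*(-9*d^2 - 6*d + 4*(3*d + 1)^2 - 18)/(3*d^2 + 2*d + 6)^3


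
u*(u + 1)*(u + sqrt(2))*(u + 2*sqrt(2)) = u^4 + u^3 + 3*sqrt(2)*u^3 + 4*u^2 + 3*sqrt(2)*u^2 + 4*u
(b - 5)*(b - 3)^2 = b^3 - 11*b^2 + 39*b - 45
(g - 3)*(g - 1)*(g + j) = g^3 + g^2*j - 4*g^2 - 4*g*j + 3*g + 3*j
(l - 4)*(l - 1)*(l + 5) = l^3 - 21*l + 20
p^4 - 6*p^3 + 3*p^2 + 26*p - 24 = (p - 4)*(p - 3)*(p - 1)*(p + 2)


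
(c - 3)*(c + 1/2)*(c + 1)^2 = c^4 - c^3/2 - 11*c^2/2 - 11*c/2 - 3/2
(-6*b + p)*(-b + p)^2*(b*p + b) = -6*b^4*p - 6*b^4 + 13*b^3*p^2 + 13*b^3*p - 8*b^2*p^3 - 8*b^2*p^2 + b*p^4 + b*p^3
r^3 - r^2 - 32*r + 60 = (r - 5)*(r - 2)*(r + 6)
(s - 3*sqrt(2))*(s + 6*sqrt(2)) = s^2 + 3*sqrt(2)*s - 36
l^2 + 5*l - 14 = (l - 2)*(l + 7)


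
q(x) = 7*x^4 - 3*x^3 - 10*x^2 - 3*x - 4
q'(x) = 28*x^3 - 9*x^2 - 20*x - 3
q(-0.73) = -3.98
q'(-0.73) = -4.09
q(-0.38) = -3.99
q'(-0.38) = 1.76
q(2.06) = 47.22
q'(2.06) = 162.38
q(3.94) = 1332.33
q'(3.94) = 1491.05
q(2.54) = 166.06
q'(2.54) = 346.97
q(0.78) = -11.26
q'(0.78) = -10.79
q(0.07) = -4.26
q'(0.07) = -4.43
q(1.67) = 3.57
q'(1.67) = 68.91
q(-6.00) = 9374.00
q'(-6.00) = -6255.00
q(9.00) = 42899.00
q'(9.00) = 19500.00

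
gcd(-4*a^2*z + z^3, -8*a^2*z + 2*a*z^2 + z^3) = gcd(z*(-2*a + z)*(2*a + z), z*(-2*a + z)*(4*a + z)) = -2*a*z + z^2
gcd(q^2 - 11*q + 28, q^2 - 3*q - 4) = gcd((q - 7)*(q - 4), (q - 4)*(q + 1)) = q - 4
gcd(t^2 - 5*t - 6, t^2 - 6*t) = t - 6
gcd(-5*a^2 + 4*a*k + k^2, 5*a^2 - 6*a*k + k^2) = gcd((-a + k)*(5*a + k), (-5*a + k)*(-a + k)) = a - k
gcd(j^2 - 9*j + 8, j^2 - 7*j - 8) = j - 8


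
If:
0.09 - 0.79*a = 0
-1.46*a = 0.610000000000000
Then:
No Solution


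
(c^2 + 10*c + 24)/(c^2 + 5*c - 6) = (c + 4)/(c - 1)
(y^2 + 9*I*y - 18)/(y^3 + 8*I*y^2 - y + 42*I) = (y + 6*I)/(y^2 + 5*I*y + 14)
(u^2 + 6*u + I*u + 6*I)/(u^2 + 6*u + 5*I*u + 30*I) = (u + I)/(u + 5*I)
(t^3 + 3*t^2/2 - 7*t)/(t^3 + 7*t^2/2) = (t - 2)/t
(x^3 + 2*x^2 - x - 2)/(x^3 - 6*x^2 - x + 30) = (x^2 - 1)/(x^2 - 8*x + 15)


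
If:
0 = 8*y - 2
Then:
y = 1/4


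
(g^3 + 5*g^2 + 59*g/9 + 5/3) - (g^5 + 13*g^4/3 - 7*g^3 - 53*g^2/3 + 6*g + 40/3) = -g^5 - 13*g^4/3 + 8*g^3 + 68*g^2/3 + 5*g/9 - 35/3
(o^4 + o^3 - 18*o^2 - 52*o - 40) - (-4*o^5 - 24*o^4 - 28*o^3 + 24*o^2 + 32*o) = 4*o^5 + 25*o^4 + 29*o^3 - 42*o^2 - 84*o - 40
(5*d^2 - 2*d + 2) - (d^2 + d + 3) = 4*d^2 - 3*d - 1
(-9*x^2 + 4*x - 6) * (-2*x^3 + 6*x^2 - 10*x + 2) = 18*x^5 - 62*x^4 + 126*x^3 - 94*x^2 + 68*x - 12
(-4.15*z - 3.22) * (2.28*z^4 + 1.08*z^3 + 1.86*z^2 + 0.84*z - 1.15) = -9.462*z^5 - 11.8236*z^4 - 11.1966*z^3 - 9.4752*z^2 + 2.0677*z + 3.703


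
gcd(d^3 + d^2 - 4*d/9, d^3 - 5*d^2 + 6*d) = d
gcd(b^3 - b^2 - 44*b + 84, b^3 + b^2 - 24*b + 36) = b - 2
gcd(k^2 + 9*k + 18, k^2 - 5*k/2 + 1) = 1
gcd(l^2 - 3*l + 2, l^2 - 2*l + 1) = l - 1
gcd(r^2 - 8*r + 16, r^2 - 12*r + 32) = r - 4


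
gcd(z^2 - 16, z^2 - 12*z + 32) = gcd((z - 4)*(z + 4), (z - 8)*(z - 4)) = z - 4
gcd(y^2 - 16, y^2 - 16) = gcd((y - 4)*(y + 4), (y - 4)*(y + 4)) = y^2 - 16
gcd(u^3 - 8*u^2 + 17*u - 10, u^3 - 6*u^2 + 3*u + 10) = u^2 - 7*u + 10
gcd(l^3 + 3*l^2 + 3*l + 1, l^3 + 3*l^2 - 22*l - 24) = l + 1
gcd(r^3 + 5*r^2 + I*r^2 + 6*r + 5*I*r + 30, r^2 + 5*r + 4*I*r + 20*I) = r + 5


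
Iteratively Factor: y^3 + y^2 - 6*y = (y)*(y^2 + y - 6) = y*(y + 3)*(y - 2)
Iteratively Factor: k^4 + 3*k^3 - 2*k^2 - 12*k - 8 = (k - 2)*(k^3 + 5*k^2 + 8*k + 4) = (k - 2)*(k + 2)*(k^2 + 3*k + 2) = (k - 2)*(k + 2)^2*(k + 1)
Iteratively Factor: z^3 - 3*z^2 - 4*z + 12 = (z - 2)*(z^2 - z - 6) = (z - 2)*(z + 2)*(z - 3)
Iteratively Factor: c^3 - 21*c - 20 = (c + 4)*(c^2 - 4*c - 5) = (c + 1)*(c + 4)*(c - 5)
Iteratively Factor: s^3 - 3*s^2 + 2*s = (s - 1)*(s^2 - 2*s) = s*(s - 1)*(s - 2)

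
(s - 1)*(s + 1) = s^2 - 1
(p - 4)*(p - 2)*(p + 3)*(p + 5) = p^4 + 2*p^3 - 25*p^2 - 26*p + 120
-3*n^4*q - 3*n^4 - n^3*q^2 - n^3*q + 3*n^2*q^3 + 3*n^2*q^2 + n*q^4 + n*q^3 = (-n + q)*(n + q)*(3*n + q)*(n*q + n)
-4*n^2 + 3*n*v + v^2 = (-n + v)*(4*n + v)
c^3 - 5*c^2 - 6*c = c*(c - 6)*(c + 1)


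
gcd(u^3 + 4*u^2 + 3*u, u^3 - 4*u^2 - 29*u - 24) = u^2 + 4*u + 3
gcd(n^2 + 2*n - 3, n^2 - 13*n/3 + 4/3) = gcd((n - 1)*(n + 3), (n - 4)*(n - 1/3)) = 1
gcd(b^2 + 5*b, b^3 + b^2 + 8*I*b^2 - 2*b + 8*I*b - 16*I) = 1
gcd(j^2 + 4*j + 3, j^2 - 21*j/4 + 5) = 1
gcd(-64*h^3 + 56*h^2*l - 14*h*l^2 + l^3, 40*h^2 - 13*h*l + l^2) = 8*h - l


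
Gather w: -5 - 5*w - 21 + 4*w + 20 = -w - 6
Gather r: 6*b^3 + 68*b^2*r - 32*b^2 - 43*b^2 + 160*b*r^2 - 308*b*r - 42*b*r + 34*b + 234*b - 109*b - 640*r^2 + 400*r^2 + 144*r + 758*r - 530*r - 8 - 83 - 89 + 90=6*b^3 - 75*b^2 + 159*b + r^2*(160*b - 240) + r*(68*b^2 - 350*b + 372) - 90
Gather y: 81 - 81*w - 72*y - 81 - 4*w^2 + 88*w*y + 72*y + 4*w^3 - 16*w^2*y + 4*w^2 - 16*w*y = 4*w^3 - 81*w + y*(-16*w^2 + 72*w)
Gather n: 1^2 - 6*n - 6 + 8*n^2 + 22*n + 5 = 8*n^2 + 16*n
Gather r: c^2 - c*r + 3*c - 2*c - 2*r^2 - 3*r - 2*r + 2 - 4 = c^2 + c - 2*r^2 + r*(-c - 5) - 2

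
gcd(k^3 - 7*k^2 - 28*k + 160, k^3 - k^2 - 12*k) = k - 4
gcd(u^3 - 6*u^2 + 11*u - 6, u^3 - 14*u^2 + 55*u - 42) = u - 1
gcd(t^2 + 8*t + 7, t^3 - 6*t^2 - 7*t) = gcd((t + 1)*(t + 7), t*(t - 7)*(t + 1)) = t + 1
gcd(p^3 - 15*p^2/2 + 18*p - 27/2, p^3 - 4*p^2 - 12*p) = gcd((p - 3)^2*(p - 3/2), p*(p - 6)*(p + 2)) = 1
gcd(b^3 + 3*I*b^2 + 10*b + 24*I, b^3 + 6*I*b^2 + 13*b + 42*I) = b^2 - I*b + 6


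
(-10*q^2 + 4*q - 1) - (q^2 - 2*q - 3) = -11*q^2 + 6*q + 2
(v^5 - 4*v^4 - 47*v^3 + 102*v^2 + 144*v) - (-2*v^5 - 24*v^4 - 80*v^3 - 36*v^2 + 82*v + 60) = 3*v^5 + 20*v^4 + 33*v^3 + 138*v^2 + 62*v - 60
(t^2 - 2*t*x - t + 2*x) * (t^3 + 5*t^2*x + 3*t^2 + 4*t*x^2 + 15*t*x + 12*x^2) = t^5 + 3*t^4*x + 2*t^4 - 6*t^3*x^2 + 6*t^3*x - 3*t^3 - 8*t^2*x^3 - 12*t^2*x^2 - 9*t^2*x - 16*t*x^3 + 18*t*x^2 + 24*x^3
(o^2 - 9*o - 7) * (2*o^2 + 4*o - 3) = 2*o^4 - 14*o^3 - 53*o^2 - o + 21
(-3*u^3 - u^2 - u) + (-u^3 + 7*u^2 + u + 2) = -4*u^3 + 6*u^2 + 2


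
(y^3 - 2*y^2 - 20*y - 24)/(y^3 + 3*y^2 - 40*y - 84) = (y + 2)/(y + 7)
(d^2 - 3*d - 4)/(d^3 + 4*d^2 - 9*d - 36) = (d^2 - 3*d - 4)/(d^3 + 4*d^2 - 9*d - 36)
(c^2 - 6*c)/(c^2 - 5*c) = (c - 6)/(c - 5)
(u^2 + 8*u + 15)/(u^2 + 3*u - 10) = (u + 3)/(u - 2)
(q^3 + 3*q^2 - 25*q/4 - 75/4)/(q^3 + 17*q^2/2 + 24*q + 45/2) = (q - 5/2)/(q + 3)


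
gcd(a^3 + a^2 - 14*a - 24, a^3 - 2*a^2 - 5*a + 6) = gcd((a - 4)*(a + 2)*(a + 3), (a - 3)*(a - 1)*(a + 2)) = a + 2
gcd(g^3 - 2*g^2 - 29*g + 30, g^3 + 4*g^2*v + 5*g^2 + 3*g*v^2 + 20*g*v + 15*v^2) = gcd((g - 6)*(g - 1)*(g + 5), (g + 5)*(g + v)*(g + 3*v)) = g + 5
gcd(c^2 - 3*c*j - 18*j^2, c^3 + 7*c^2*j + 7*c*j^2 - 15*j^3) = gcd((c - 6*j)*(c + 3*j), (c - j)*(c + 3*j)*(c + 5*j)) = c + 3*j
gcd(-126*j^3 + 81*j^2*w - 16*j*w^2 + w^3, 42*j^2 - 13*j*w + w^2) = 42*j^2 - 13*j*w + w^2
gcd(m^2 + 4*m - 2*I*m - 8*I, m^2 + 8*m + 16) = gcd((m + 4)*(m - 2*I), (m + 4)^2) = m + 4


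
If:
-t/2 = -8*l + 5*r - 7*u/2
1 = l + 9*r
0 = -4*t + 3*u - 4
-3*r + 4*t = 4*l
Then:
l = -107/297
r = 404/2673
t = -20/81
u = 244/243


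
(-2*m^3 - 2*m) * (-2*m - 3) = 4*m^4 + 6*m^3 + 4*m^2 + 6*m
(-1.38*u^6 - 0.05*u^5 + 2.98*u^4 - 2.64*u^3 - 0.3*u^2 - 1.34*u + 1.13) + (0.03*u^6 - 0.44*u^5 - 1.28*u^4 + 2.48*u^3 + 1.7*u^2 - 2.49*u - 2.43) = -1.35*u^6 - 0.49*u^5 + 1.7*u^4 - 0.16*u^3 + 1.4*u^2 - 3.83*u - 1.3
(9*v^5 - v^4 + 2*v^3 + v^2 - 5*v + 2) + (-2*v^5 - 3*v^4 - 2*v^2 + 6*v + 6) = 7*v^5 - 4*v^4 + 2*v^3 - v^2 + v + 8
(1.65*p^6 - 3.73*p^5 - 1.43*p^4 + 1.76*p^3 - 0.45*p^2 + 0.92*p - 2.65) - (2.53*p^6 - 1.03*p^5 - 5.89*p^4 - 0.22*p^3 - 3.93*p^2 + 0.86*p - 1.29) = -0.88*p^6 - 2.7*p^5 + 4.46*p^4 + 1.98*p^3 + 3.48*p^2 + 0.0600000000000001*p - 1.36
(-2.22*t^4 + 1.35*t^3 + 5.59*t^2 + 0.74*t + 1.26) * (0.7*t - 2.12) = -1.554*t^5 + 5.6514*t^4 + 1.051*t^3 - 11.3328*t^2 - 0.6868*t - 2.6712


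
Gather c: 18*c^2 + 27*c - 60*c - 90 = 18*c^2 - 33*c - 90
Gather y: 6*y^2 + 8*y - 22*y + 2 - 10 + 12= 6*y^2 - 14*y + 4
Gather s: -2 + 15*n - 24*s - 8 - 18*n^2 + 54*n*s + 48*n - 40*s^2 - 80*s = -18*n^2 + 63*n - 40*s^2 + s*(54*n - 104) - 10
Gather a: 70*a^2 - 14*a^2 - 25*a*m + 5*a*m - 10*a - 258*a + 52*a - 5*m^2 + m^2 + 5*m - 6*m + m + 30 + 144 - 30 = 56*a^2 + a*(-20*m - 216) - 4*m^2 + 144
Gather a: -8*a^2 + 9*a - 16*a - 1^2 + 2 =-8*a^2 - 7*a + 1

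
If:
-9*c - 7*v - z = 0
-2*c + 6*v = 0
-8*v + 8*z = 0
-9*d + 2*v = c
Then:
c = 0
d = 0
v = 0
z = 0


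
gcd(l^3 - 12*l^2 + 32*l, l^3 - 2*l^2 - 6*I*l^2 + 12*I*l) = l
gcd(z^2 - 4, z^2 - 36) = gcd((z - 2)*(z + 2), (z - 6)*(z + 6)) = 1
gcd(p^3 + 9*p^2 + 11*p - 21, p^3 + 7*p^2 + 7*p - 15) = p^2 + 2*p - 3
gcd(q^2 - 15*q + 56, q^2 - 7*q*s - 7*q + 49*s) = q - 7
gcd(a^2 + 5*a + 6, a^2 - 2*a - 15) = a + 3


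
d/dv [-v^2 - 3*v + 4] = -2*v - 3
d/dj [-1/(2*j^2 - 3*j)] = (4*j - 3)/(j^2*(2*j - 3)^2)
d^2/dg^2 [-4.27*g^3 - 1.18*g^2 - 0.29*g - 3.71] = -25.62*g - 2.36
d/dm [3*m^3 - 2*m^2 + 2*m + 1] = 9*m^2 - 4*m + 2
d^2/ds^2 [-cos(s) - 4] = cos(s)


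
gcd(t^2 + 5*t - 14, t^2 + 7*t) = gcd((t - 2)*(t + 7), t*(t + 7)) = t + 7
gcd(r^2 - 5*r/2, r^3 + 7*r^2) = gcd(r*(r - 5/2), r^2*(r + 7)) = r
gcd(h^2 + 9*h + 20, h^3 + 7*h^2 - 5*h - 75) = h + 5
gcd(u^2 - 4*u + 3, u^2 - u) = u - 1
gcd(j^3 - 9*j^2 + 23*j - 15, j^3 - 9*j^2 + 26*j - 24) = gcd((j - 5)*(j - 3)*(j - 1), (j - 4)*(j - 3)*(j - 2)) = j - 3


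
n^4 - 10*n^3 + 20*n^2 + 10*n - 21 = (n - 7)*(n - 3)*(n - 1)*(n + 1)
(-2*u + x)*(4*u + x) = -8*u^2 + 2*u*x + x^2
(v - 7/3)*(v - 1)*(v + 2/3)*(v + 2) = v^4 - 2*v^3/3 - 47*v^2/9 + 16*v/9 + 28/9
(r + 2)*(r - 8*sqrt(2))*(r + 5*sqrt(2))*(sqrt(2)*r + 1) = sqrt(2)*r^4 - 5*r^3 + 2*sqrt(2)*r^3 - 83*sqrt(2)*r^2 - 10*r^2 - 166*sqrt(2)*r - 80*r - 160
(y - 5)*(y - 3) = y^2 - 8*y + 15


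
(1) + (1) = 2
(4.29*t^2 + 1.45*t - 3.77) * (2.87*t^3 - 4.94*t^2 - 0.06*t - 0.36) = 12.3123*t^5 - 17.0311*t^4 - 18.2403*t^3 + 16.9924*t^2 - 0.2958*t + 1.3572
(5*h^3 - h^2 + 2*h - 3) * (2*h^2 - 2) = 10*h^5 - 2*h^4 - 6*h^3 - 4*h^2 - 4*h + 6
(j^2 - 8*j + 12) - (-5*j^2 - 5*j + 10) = 6*j^2 - 3*j + 2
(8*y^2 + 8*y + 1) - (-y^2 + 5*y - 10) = 9*y^2 + 3*y + 11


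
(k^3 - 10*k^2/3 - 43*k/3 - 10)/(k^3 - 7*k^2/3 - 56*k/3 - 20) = (k + 1)/(k + 2)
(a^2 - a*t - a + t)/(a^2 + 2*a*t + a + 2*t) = (a^2 - a*t - a + t)/(a^2 + 2*a*t + a + 2*t)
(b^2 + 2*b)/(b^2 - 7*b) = (b + 2)/(b - 7)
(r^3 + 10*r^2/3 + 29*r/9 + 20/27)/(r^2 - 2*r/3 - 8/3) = (r^2 + 2*r + 5/9)/(r - 2)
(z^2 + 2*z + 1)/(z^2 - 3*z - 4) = (z + 1)/(z - 4)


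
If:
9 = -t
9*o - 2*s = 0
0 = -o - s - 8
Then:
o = -16/11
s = -72/11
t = -9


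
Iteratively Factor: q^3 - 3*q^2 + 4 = (q - 2)*(q^2 - q - 2) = (q - 2)*(q + 1)*(q - 2)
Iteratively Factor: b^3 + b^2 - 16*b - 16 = (b - 4)*(b^2 + 5*b + 4) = (b - 4)*(b + 1)*(b + 4)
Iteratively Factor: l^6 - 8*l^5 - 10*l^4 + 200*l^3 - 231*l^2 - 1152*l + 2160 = (l - 5)*(l^5 - 3*l^4 - 25*l^3 + 75*l^2 + 144*l - 432) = (l - 5)*(l + 3)*(l^4 - 6*l^3 - 7*l^2 + 96*l - 144) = (l - 5)*(l - 3)*(l + 3)*(l^3 - 3*l^2 - 16*l + 48) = (l - 5)*(l - 3)^2*(l + 3)*(l^2 - 16) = (l - 5)*(l - 4)*(l - 3)^2*(l + 3)*(l + 4)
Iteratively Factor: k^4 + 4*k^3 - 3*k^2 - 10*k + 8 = (k + 4)*(k^3 - 3*k + 2) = (k + 2)*(k + 4)*(k^2 - 2*k + 1) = (k - 1)*(k + 2)*(k + 4)*(k - 1)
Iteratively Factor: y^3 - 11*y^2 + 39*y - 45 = (y - 3)*(y^2 - 8*y + 15) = (y - 5)*(y - 3)*(y - 3)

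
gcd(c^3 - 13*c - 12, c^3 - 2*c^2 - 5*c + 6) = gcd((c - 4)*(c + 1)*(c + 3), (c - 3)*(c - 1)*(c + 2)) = 1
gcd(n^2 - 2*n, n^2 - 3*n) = n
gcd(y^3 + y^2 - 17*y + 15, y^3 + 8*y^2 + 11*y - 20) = y^2 + 4*y - 5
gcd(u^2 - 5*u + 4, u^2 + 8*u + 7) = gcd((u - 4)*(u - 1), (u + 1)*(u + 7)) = 1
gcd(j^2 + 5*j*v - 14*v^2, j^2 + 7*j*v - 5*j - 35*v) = j + 7*v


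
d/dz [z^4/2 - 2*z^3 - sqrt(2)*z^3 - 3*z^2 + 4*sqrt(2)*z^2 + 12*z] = 2*z^3 - 6*z^2 - 3*sqrt(2)*z^2 - 6*z + 8*sqrt(2)*z + 12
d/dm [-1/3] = 0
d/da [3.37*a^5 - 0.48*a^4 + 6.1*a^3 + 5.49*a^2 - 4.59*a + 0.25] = 16.85*a^4 - 1.92*a^3 + 18.3*a^2 + 10.98*a - 4.59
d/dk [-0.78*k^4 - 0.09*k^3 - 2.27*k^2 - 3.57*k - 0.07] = -3.12*k^3 - 0.27*k^2 - 4.54*k - 3.57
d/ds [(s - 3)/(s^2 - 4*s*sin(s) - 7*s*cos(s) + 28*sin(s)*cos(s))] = (s^2 - 4*s*sin(s) - 7*s*cos(s) + (s - 3)*(-7*s*sin(s) + 4*s*cos(s) - 2*s + 4*sin(s) + 7*cos(s) - 28*cos(2*s)) + 14*sin(2*s))/((s - 4*sin(s))^2*(s - 7*cos(s))^2)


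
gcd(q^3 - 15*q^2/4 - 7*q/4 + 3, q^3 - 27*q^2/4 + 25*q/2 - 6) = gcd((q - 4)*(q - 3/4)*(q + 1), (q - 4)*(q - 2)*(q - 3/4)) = q^2 - 19*q/4 + 3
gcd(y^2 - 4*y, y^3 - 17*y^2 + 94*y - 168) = y - 4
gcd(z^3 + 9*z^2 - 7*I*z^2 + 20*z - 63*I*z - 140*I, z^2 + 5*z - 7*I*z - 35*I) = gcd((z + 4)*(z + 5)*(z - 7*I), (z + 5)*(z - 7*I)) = z^2 + z*(5 - 7*I) - 35*I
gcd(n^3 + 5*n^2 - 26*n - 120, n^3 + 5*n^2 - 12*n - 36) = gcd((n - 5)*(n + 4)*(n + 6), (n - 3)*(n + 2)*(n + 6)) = n + 6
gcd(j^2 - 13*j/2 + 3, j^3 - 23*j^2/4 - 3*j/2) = j - 6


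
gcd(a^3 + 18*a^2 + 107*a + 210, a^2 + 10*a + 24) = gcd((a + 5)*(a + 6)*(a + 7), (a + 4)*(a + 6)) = a + 6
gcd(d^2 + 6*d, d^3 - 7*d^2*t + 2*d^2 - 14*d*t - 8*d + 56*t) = 1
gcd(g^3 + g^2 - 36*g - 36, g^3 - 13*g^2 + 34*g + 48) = g^2 - 5*g - 6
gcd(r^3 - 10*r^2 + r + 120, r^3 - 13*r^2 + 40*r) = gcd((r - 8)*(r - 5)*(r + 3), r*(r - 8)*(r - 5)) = r^2 - 13*r + 40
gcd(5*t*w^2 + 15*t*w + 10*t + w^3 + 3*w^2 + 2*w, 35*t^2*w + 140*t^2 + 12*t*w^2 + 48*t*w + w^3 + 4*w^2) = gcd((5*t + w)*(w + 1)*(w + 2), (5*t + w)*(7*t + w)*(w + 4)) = 5*t + w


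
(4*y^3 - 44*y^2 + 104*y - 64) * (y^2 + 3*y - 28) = 4*y^5 - 32*y^4 - 140*y^3 + 1480*y^2 - 3104*y + 1792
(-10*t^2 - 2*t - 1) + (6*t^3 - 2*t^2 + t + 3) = 6*t^3 - 12*t^2 - t + 2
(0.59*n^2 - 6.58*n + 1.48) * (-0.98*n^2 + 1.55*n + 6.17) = -0.5782*n^4 + 7.3629*n^3 - 8.0091*n^2 - 38.3046*n + 9.1316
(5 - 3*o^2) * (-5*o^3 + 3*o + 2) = 15*o^5 - 34*o^3 - 6*o^2 + 15*o + 10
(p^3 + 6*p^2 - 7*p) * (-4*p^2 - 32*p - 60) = -4*p^5 - 56*p^4 - 224*p^3 - 136*p^2 + 420*p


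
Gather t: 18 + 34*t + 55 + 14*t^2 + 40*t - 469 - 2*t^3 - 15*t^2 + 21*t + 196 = -2*t^3 - t^2 + 95*t - 200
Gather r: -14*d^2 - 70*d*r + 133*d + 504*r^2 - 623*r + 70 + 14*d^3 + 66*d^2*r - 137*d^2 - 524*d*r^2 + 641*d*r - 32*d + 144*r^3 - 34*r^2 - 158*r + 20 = 14*d^3 - 151*d^2 + 101*d + 144*r^3 + r^2*(470 - 524*d) + r*(66*d^2 + 571*d - 781) + 90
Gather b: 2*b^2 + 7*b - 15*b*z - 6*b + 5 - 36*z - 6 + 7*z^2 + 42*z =2*b^2 + b*(1 - 15*z) + 7*z^2 + 6*z - 1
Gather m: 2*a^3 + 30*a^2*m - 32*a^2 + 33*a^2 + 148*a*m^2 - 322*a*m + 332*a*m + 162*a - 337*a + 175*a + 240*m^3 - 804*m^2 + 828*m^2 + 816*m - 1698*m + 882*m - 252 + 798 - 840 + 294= 2*a^3 + a^2 + 240*m^3 + m^2*(148*a + 24) + m*(30*a^2 + 10*a)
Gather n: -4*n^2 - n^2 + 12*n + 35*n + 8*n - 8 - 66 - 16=-5*n^2 + 55*n - 90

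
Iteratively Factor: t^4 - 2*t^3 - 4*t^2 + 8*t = (t - 2)*(t^3 - 4*t) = (t - 2)^2*(t^2 + 2*t) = (t - 2)^2*(t + 2)*(t)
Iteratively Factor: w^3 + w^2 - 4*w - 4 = (w + 1)*(w^2 - 4) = (w + 1)*(w + 2)*(w - 2)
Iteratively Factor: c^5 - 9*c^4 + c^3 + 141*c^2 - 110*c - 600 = (c - 5)*(c^4 - 4*c^3 - 19*c^2 + 46*c + 120) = (c - 5)*(c + 2)*(c^3 - 6*c^2 - 7*c + 60) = (c - 5)*(c + 2)*(c + 3)*(c^2 - 9*c + 20) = (c - 5)^2*(c + 2)*(c + 3)*(c - 4)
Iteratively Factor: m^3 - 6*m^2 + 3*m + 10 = (m + 1)*(m^2 - 7*m + 10) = (m - 2)*(m + 1)*(m - 5)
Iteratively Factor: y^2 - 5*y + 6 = (y - 2)*(y - 3)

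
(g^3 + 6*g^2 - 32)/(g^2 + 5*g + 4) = (g^2 + 2*g - 8)/(g + 1)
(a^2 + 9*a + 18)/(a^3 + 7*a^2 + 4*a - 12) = (a + 3)/(a^2 + a - 2)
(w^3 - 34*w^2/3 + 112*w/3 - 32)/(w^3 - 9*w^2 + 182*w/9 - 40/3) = 3*(w - 4)/(3*w - 5)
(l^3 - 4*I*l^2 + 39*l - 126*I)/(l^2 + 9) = (l^2 - I*l + 42)/(l + 3*I)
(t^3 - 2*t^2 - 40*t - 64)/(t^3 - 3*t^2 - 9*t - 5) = (-t^3 + 2*t^2 + 40*t + 64)/(-t^3 + 3*t^2 + 9*t + 5)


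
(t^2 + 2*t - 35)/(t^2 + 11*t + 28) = (t - 5)/(t + 4)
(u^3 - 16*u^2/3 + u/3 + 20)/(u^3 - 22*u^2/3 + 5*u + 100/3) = (u - 3)/(u - 5)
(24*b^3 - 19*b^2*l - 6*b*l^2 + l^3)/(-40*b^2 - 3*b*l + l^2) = (-3*b^2 + 2*b*l + l^2)/(5*b + l)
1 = 1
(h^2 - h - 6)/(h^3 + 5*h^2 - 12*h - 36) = 1/(h + 6)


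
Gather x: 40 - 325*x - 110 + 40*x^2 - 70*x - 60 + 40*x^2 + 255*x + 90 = 80*x^2 - 140*x - 40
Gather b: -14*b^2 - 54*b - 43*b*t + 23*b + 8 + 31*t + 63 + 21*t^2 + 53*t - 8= -14*b^2 + b*(-43*t - 31) + 21*t^2 + 84*t + 63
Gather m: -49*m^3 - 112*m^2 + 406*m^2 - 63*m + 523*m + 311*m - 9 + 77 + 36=-49*m^3 + 294*m^2 + 771*m + 104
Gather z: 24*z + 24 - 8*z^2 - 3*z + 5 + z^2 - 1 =-7*z^2 + 21*z + 28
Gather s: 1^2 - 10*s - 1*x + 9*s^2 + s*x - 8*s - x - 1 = 9*s^2 + s*(x - 18) - 2*x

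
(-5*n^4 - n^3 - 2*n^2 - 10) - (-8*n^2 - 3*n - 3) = -5*n^4 - n^3 + 6*n^2 + 3*n - 7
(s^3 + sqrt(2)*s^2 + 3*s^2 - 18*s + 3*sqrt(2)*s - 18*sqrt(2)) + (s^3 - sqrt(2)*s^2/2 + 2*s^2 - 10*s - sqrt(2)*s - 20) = 2*s^3 + sqrt(2)*s^2/2 + 5*s^2 - 28*s + 2*sqrt(2)*s - 18*sqrt(2) - 20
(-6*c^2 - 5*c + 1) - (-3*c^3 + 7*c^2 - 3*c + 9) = 3*c^3 - 13*c^2 - 2*c - 8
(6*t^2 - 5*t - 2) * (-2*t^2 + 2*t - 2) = -12*t^4 + 22*t^3 - 18*t^2 + 6*t + 4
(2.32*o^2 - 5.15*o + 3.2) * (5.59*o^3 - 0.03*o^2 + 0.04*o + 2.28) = 12.9688*o^5 - 28.8581*o^4 + 18.1353*o^3 + 4.9876*o^2 - 11.614*o + 7.296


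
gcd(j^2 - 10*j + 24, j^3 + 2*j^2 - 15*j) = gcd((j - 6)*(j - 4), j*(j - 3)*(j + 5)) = 1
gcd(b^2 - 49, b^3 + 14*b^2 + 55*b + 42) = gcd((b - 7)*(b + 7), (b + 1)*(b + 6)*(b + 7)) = b + 7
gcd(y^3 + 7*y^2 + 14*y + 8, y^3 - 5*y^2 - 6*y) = y + 1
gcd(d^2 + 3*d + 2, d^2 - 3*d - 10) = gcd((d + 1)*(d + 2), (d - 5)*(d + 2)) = d + 2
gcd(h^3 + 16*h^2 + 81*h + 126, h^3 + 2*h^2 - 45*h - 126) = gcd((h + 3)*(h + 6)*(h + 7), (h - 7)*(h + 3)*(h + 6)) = h^2 + 9*h + 18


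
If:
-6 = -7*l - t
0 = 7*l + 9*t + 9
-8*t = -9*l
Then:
No Solution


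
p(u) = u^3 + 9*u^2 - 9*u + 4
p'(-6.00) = -9.00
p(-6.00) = 166.00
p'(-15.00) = 396.00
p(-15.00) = -1211.00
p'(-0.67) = -19.71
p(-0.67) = 13.77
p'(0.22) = -4.89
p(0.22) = 2.47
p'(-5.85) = -11.63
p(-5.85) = 164.45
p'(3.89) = 106.42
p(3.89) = 164.04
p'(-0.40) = -15.72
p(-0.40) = 8.98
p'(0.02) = -8.64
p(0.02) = 3.82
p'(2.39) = 51.16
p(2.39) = 47.55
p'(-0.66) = -19.57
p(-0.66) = 13.57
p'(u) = 3*u^2 + 18*u - 9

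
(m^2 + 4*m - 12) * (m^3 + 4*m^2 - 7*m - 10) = m^5 + 8*m^4 - 3*m^3 - 86*m^2 + 44*m + 120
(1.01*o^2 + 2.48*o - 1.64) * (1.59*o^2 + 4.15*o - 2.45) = 1.6059*o^4 + 8.1347*o^3 + 5.2099*o^2 - 12.882*o + 4.018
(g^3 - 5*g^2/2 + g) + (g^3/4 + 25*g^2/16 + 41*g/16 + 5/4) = 5*g^3/4 - 15*g^2/16 + 57*g/16 + 5/4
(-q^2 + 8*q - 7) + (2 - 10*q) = -q^2 - 2*q - 5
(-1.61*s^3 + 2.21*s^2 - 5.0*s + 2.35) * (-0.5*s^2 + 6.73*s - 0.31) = 0.805*s^5 - 11.9403*s^4 + 17.8724*s^3 - 35.5101*s^2 + 17.3655*s - 0.7285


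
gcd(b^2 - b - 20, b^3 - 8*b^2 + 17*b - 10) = b - 5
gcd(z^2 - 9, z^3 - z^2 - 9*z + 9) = z^2 - 9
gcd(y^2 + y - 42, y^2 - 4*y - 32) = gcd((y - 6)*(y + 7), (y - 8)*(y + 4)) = 1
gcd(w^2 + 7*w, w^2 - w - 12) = 1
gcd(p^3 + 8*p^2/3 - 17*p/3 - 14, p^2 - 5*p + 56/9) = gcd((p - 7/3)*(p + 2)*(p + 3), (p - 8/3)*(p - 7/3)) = p - 7/3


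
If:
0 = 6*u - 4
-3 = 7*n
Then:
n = -3/7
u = 2/3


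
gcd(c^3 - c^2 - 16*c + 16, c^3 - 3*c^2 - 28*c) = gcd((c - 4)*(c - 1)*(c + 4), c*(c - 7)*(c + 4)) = c + 4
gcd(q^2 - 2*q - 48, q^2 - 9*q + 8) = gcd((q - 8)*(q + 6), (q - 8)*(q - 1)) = q - 8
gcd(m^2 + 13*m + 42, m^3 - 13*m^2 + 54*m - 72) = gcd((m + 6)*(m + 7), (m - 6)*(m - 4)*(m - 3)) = 1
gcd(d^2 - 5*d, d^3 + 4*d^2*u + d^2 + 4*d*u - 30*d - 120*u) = d - 5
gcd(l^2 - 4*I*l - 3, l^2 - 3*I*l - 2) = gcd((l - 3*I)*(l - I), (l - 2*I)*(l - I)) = l - I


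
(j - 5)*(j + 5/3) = j^2 - 10*j/3 - 25/3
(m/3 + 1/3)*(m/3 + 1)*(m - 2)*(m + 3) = m^4/9 + 5*m^3/9 + m^2/9 - 7*m/3 - 2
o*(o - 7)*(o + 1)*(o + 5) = o^4 - o^3 - 37*o^2 - 35*o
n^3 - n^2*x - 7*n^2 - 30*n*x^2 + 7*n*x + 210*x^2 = (n - 7)*(n - 6*x)*(n + 5*x)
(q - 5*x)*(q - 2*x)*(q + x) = q^3 - 6*q^2*x + 3*q*x^2 + 10*x^3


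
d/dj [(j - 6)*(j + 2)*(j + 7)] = 3*j^2 + 6*j - 40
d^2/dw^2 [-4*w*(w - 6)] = -8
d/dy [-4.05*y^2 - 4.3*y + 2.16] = -8.1*y - 4.3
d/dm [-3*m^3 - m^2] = m*(-9*m - 2)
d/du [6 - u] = -1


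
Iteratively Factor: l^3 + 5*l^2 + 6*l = (l + 2)*(l^2 + 3*l) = (l + 2)*(l + 3)*(l)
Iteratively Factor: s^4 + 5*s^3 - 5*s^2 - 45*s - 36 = (s + 3)*(s^3 + 2*s^2 - 11*s - 12) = (s + 3)*(s + 4)*(s^2 - 2*s - 3) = (s - 3)*(s + 3)*(s + 4)*(s + 1)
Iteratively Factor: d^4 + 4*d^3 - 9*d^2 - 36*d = (d - 3)*(d^3 + 7*d^2 + 12*d) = (d - 3)*(d + 3)*(d^2 + 4*d) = (d - 3)*(d + 3)*(d + 4)*(d)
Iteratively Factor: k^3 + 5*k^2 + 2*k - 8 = (k + 2)*(k^2 + 3*k - 4) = (k + 2)*(k + 4)*(k - 1)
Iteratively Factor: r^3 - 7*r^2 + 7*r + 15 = (r - 3)*(r^2 - 4*r - 5) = (r - 3)*(r + 1)*(r - 5)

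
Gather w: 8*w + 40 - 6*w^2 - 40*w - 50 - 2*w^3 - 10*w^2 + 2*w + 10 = -2*w^3 - 16*w^2 - 30*w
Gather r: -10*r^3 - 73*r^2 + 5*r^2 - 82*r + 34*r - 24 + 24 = -10*r^3 - 68*r^2 - 48*r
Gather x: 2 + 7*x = 7*x + 2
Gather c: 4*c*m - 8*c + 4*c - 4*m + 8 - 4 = c*(4*m - 4) - 4*m + 4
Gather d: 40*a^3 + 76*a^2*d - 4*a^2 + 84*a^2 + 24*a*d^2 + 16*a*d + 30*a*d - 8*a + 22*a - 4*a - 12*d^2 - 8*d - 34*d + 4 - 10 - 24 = 40*a^3 + 80*a^2 + 10*a + d^2*(24*a - 12) + d*(76*a^2 + 46*a - 42) - 30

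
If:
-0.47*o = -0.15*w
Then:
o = 0.319148936170213*w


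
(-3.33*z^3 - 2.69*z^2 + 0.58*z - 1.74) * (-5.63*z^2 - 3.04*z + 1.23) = 18.7479*z^5 + 25.2679*z^4 + 0.8163*z^3 + 4.7243*z^2 + 6.003*z - 2.1402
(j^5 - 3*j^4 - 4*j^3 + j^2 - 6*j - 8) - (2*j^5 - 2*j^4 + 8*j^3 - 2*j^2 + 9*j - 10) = -j^5 - j^4 - 12*j^3 + 3*j^2 - 15*j + 2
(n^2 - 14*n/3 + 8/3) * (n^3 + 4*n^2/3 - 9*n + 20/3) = n^5 - 10*n^4/3 - 113*n^3/9 + 470*n^2/9 - 496*n/9 + 160/9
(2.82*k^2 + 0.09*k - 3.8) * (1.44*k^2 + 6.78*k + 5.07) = 4.0608*k^4 + 19.2492*k^3 + 9.4356*k^2 - 25.3077*k - 19.266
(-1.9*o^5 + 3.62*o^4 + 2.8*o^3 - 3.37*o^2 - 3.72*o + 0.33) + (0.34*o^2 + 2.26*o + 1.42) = -1.9*o^5 + 3.62*o^4 + 2.8*o^3 - 3.03*o^2 - 1.46*o + 1.75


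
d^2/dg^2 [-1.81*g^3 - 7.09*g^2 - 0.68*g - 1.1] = -10.86*g - 14.18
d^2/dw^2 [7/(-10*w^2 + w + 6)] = 14*(-100*w^2 + 10*w + (20*w - 1)^2 + 60)/(-10*w^2 + w + 6)^3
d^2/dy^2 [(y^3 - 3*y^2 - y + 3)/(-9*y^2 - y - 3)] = 2*(80*y^3 - 981*y^2 - 189*y + 102)/(729*y^6 + 243*y^5 + 756*y^4 + 163*y^3 + 252*y^2 + 27*y + 27)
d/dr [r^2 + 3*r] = 2*r + 3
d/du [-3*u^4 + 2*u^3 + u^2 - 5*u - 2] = -12*u^3 + 6*u^2 + 2*u - 5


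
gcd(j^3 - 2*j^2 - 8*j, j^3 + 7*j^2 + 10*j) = j^2 + 2*j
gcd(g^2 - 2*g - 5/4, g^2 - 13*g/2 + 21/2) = 1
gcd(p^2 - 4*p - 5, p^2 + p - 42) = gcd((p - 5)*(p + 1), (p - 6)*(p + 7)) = 1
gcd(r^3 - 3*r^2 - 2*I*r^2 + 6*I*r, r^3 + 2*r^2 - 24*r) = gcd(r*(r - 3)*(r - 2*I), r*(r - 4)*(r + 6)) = r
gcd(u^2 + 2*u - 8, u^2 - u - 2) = u - 2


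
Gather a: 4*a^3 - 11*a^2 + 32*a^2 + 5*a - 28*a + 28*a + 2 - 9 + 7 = 4*a^3 + 21*a^2 + 5*a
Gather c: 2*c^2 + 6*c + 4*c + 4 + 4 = 2*c^2 + 10*c + 8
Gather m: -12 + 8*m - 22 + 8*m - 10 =16*m - 44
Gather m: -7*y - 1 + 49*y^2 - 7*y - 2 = 49*y^2 - 14*y - 3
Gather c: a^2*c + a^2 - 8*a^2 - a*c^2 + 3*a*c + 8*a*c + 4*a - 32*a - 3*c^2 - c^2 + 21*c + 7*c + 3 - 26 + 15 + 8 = -7*a^2 - 28*a + c^2*(-a - 4) + c*(a^2 + 11*a + 28)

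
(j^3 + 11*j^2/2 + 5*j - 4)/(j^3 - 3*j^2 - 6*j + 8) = (j^2 + 7*j/2 - 2)/(j^2 - 5*j + 4)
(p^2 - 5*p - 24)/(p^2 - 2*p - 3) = (-p^2 + 5*p + 24)/(-p^2 + 2*p + 3)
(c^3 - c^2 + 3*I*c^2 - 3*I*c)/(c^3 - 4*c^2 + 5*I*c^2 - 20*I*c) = (c^2 + c*(-1 + 3*I) - 3*I)/(c^2 + c*(-4 + 5*I) - 20*I)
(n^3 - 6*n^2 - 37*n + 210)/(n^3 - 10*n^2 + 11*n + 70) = (n + 6)/(n + 2)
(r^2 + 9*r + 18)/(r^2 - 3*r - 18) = (r + 6)/(r - 6)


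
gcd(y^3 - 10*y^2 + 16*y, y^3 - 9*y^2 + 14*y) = y^2 - 2*y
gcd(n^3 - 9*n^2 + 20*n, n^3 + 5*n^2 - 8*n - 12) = 1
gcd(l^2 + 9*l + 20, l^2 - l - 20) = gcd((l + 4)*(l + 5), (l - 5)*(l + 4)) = l + 4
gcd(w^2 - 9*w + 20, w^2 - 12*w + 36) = 1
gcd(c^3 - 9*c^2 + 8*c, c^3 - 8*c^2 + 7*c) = c^2 - c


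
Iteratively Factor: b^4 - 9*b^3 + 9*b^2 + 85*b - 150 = (b - 5)*(b^3 - 4*b^2 - 11*b + 30) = (b - 5)*(b - 2)*(b^2 - 2*b - 15) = (b - 5)*(b - 2)*(b + 3)*(b - 5)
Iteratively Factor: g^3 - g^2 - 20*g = (g)*(g^2 - g - 20) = g*(g - 5)*(g + 4)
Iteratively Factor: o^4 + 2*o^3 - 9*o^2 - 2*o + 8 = (o + 1)*(o^3 + o^2 - 10*o + 8) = (o - 1)*(o + 1)*(o^2 + 2*o - 8) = (o - 1)*(o + 1)*(o + 4)*(o - 2)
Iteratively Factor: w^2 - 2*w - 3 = (w + 1)*(w - 3)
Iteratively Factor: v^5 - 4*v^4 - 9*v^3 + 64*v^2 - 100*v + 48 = (v + 4)*(v^4 - 8*v^3 + 23*v^2 - 28*v + 12) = (v - 2)*(v + 4)*(v^3 - 6*v^2 + 11*v - 6) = (v - 2)*(v - 1)*(v + 4)*(v^2 - 5*v + 6) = (v - 2)^2*(v - 1)*(v + 4)*(v - 3)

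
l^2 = l^2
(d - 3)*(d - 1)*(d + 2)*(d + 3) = d^4 + d^3 - 11*d^2 - 9*d + 18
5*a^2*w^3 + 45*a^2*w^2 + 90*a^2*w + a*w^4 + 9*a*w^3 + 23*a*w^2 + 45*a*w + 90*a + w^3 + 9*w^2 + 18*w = (5*a + w)*(w + 3)*(w + 6)*(a*w + 1)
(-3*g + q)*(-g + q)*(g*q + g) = 3*g^3*q + 3*g^3 - 4*g^2*q^2 - 4*g^2*q + g*q^3 + g*q^2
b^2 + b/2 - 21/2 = (b - 3)*(b + 7/2)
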